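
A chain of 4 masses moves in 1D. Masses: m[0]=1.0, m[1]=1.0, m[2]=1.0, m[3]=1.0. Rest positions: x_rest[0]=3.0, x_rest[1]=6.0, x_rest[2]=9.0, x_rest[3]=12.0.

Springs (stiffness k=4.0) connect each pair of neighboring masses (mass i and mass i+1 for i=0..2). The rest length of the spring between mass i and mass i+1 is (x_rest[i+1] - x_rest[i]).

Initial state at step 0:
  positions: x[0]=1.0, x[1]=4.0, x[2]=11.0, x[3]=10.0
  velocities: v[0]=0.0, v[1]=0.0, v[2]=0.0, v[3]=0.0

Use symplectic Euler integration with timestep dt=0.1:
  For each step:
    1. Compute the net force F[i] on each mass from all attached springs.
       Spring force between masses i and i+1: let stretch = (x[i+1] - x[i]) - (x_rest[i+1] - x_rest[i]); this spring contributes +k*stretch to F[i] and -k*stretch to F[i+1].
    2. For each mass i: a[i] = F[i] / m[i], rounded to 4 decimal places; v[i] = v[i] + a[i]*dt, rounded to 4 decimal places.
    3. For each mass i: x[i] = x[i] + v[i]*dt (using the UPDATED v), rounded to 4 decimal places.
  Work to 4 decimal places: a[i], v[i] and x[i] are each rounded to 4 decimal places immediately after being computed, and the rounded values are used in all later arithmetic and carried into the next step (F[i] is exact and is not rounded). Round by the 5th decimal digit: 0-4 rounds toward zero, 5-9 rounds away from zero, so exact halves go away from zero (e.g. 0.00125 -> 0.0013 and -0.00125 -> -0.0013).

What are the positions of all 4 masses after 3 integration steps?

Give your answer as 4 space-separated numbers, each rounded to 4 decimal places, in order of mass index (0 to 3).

Step 0: x=[1.0000 4.0000 11.0000 10.0000] v=[0.0000 0.0000 0.0000 0.0000]
Step 1: x=[1.0000 4.1600 10.6800 10.1600] v=[0.0000 1.6000 -3.2000 1.6000]
Step 2: x=[1.0064 4.4544 10.0784 10.4608] v=[0.0640 2.9440 -6.0160 3.0080]
Step 3: x=[1.0307 4.8358 9.2671 10.8663] v=[0.2432 3.8144 -8.1126 4.0550]

Answer: 1.0307 4.8358 9.2671 10.8663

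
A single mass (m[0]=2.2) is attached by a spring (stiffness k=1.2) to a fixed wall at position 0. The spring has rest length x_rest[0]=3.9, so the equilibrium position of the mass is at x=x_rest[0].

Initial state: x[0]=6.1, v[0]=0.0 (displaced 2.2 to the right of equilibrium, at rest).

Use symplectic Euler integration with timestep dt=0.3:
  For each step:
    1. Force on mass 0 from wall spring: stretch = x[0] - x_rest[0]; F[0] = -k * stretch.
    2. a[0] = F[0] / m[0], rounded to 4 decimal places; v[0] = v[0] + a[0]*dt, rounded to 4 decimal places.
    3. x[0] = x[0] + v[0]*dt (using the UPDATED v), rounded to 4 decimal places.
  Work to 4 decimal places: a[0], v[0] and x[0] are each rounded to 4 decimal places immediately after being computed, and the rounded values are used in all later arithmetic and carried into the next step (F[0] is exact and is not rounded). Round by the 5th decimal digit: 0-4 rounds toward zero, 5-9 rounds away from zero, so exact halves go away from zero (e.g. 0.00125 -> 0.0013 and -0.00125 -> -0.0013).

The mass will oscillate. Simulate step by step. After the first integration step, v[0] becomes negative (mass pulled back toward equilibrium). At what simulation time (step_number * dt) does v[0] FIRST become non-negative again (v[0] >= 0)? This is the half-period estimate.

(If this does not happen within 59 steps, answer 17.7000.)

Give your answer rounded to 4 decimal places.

Step 0: x=[6.1000] v=[0.0000]
Step 1: x=[5.9920] v=[-0.3600]
Step 2: x=[5.7813] v=[-0.7023]
Step 3: x=[5.4782] v=[-1.0102]
Step 4: x=[5.0977] v=[-1.2684]
Step 5: x=[4.6584] v=[-1.4644]
Step 6: x=[4.1819] v=[-1.5885]
Step 7: x=[3.6915] v=[-1.6346]
Step 8: x=[3.2114] v=[-1.6005]
Step 9: x=[2.7651] v=[-1.4878]
Step 10: x=[2.3745] v=[-1.3021]
Step 11: x=[2.0588] v=[-1.0525]
Step 12: x=[1.8334] v=[-0.7512]
Step 13: x=[1.7095] v=[-0.4130]
Step 14: x=[1.6931] v=[-0.0546]
Step 15: x=[1.7851] v=[0.3065]
First v>=0 after going negative at step 15, time=4.5000

Answer: 4.5000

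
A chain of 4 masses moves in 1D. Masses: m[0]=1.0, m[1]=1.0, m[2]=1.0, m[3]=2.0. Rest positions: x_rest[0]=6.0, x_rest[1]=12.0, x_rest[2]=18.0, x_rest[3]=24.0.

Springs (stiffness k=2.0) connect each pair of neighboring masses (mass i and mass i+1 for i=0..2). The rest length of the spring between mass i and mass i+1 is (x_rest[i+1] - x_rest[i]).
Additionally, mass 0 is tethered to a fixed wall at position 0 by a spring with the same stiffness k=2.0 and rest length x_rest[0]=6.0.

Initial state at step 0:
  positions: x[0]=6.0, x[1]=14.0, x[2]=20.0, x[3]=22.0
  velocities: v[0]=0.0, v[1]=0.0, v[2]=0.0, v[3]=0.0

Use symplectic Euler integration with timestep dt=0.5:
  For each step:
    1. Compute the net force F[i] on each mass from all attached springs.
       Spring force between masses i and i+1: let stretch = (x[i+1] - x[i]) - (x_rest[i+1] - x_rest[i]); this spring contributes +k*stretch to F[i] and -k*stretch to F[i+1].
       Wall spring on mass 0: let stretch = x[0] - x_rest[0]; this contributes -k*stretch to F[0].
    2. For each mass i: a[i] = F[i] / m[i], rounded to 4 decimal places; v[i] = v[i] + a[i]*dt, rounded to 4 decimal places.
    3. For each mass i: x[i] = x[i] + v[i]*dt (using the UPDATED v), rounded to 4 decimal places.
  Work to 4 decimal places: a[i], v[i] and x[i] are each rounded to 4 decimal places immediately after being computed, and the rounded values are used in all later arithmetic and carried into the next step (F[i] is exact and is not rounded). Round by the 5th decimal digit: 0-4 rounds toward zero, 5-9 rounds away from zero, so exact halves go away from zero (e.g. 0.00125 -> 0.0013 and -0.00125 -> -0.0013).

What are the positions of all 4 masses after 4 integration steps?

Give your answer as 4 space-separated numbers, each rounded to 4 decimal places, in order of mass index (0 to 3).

Step 0: x=[6.0000 14.0000 20.0000 22.0000] v=[0.0000 0.0000 0.0000 0.0000]
Step 1: x=[7.0000 13.0000 18.0000 23.0000] v=[2.0000 -2.0000 -4.0000 2.0000]
Step 2: x=[7.5000 11.5000 16.0000 24.2500] v=[1.0000 -3.0000 -4.0000 2.5000]
Step 3: x=[6.2500 10.2500 15.8750 24.9375] v=[-2.5000 -2.5000 -0.2500 1.3750]
Step 4: x=[3.8750 9.8125 17.4688 24.8594] v=[-4.7500 -0.8750 3.1875 -0.1563]

Answer: 3.8750 9.8125 17.4688 24.8594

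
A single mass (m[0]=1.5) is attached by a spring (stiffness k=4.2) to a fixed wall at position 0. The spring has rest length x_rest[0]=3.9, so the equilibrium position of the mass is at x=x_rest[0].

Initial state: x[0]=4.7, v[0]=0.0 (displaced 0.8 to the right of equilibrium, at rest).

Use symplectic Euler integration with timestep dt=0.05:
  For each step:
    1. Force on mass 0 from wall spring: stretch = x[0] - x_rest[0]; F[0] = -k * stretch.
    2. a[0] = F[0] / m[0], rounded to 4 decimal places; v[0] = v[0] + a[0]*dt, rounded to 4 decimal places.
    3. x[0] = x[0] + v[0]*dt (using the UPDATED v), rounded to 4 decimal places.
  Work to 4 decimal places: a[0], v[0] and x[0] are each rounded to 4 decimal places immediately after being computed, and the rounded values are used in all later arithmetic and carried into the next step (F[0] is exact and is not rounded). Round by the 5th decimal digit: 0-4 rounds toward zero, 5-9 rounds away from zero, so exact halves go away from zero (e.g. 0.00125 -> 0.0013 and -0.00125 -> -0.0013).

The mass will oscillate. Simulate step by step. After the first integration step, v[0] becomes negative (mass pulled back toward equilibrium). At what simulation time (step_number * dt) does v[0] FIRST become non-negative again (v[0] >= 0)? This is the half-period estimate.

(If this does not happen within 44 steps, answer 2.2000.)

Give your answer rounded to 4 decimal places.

Answer: 1.9000

Derivation:
Step 0: x=[4.7000] v=[0.0000]
Step 1: x=[4.6944] v=[-0.1120]
Step 2: x=[4.6832] v=[-0.2232]
Step 3: x=[4.6666] v=[-0.3329]
Step 4: x=[4.6446] v=[-0.4402]
Step 5: x=[4.6174] v=[-0.5444]
Step 6: x=[4.5852] v=[-0.6448]
Step 7: x=[4.5482] v=[-0.7407]
Step 8: x=[4.5066] v=[-0.8315]
Step 9: x=[4.4608] v=[-0.9164]
Step 10: x=[4.4111] v=[-0.9949]
Step 11: x=[4.3578] v=[-1.0665]
Step 12: x=[4.3013] v=[-1.1306]
Step 13: x=[4.2420] v=[-1.1868]
Step 14: x=[4.1803] v=[-1.2347]
Step 15: x=[4.1166] v=[-1.2739]
Step 16: x=[4.0514] v=[-1.3042]
Step 17: x=[3.9851] v=[-1.3254]
Step 18: x=[3.9182] v=[-1.3373]
Step 19: x=[3.8512] v=[-1.3399]
Step 20: x=[3.7845] v=[-1.3331]
Step 21: x=[3.7187] v=[-1.3169]
Step 22: x=[3.6541] v=[-1.2915]
Step 23: x=[3.5912] v=[-1.2571]
Step 24: x=[3.5305] v=[-1.2139]
Step 25: x=[3.4724] v=[-1.1622]
Step 26: x=[3.4173] v=[-1.1023]
Step 27: x=[3.3656] v=[-1.0347]
Step 28: x=[3.3176] v=[-0.9599]
Step 29: x=[3.2737] v=[-0.8784]
Step 30: x=[3.2342] v=[-0.7907]
Step 31: x=[3.1993] v=[-0.6975]
Step 32: x=[3.1693] v=[-0.5994]
Step 33: x=[3.1444] v=[-0.4971]
Step 34: x=[3.1248] v=[-0.3913]
Step 35: x=[3.1107] v=[-0.2828]
Step 36: x=[3.1021] v=[-0.1723]
Step 37: x=[3.0991] v=[-0.0606]
Step 38: x=[3.1017] v=[0.0515]
First v>=0 after going negative at step 38, time=1.9000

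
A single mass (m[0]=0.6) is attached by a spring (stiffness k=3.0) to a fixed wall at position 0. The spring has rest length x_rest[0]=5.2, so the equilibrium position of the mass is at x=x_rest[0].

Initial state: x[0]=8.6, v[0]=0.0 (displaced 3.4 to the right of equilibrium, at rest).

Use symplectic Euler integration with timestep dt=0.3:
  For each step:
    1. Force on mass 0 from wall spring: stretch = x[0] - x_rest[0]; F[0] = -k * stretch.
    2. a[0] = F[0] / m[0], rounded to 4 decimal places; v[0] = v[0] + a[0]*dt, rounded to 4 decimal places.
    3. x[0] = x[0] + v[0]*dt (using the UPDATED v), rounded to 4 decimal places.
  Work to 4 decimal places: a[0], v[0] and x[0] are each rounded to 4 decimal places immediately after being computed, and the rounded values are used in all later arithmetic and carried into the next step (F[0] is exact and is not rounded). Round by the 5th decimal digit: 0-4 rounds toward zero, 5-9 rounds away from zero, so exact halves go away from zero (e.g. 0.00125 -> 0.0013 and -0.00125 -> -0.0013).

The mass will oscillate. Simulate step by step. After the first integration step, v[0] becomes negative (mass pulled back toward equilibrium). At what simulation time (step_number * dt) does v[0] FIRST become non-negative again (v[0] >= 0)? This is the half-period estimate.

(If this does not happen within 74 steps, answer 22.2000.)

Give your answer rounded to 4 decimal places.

Answer: 1.5000

Derivation:
Step 0: x=[8.6000] v=[0.0000]
Step 1: x=[7.0700] v=[-5.1000]
Step 2: x=[4.6985] v=[-7.9050]
Step 3: x=[2.5527] v=[-7.1528]
Step 4: x=[1.5981] v=[-3.1819]
Step 5: x=[2.2644] v=[2.2210]
First v>=0 after going negative at step 5, time=1.5000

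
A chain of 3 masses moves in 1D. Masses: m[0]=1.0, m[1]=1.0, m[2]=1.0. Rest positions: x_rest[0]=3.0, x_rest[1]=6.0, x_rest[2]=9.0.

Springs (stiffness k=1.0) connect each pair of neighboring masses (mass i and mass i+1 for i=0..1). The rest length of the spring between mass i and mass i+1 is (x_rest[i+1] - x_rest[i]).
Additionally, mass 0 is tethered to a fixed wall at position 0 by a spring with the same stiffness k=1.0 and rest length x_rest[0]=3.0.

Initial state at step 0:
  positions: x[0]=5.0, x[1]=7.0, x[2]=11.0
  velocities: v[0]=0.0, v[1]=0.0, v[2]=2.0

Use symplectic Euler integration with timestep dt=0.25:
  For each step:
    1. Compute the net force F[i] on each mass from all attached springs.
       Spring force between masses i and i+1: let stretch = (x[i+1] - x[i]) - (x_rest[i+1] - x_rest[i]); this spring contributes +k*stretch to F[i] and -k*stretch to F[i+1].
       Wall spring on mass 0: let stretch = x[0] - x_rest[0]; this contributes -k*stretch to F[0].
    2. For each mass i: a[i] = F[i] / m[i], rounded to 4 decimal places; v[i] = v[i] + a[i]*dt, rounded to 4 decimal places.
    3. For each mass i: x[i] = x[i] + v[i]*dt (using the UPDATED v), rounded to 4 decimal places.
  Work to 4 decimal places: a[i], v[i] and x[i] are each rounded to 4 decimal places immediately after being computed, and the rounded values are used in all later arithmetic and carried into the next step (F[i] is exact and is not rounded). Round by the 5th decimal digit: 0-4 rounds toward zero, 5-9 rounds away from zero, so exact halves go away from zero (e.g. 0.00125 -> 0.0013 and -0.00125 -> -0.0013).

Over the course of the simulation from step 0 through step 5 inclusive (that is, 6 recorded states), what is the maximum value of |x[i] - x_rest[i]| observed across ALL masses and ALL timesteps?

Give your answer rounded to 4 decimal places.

Step 0: x=[5.0000 7.0000 11.0000] v=[0.0000 0.0000 2.0000]
Step 1: x=[4.8125 7.1250 11.4375] v=[-0.7500 0.5000 1.7500]
Step 2: x=[4.4688 7.3750 11.7930] v=[-1.3750 1.0000 1.4219]
Step 3: x=[4.0274 7.7195 12.0599] v=[-1.7657 1.3780 1.0674]
Step 4: x=[3.5650 8.1045 12.2430] v=[-1.8495 1.5401 0.7323]
Step 5: x=[3.1635 8.4645 12.3549] v=[-1.6059 1.4399 0.4477]
Max displacement = 3.3549

Answer: 3.3549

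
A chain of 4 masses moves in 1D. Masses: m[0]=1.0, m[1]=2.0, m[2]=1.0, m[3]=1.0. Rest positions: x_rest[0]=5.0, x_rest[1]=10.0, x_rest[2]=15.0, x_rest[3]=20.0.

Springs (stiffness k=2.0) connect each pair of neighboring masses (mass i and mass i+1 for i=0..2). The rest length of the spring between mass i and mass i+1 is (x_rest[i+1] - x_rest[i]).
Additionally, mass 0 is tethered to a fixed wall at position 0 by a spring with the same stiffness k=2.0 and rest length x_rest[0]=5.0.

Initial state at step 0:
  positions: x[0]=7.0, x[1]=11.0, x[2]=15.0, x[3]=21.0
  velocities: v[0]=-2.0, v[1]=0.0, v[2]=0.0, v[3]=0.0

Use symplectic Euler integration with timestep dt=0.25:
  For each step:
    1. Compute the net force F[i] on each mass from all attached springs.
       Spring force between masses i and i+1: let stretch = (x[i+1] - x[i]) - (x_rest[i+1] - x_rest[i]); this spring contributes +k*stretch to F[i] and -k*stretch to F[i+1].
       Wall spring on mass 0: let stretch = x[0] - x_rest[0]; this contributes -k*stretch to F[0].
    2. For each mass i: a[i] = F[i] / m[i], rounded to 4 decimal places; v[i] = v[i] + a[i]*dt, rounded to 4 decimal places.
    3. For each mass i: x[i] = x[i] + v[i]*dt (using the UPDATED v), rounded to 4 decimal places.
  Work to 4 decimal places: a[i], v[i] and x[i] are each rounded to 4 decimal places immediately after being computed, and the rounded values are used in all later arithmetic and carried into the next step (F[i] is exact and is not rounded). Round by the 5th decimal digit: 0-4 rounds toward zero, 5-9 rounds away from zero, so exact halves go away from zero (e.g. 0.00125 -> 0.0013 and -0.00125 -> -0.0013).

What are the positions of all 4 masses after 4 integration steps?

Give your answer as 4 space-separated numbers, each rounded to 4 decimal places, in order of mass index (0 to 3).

Answer: 3.5410 10.6502 16.4702 20.3483

Derivation:
Step 0: x=[7.0000 11.0000 15.0000 21.0000] v=[-2.0000 0.0000 0.0000 0.0000]
Step 1: x=[6.1250 11.0000 15.2500 20.8750] v=[-3.5000 0.0000 1.0000 -0.5000]
Step 2: x=[5.0938 10.9609 15.6719 20.6719] v=[-4.1250 -0.1563 1.6875 -0.8125]
Step 3: x=[4.1592 10.8496 16.1299 20.4688] v=[-3.7384 -0.4453 1.8320 -0.8125]
Step 4: x=[3.5410 10.6502 16.4702 20.3483] v=[-2.4728 -0.7978 1.3613 -0.4820]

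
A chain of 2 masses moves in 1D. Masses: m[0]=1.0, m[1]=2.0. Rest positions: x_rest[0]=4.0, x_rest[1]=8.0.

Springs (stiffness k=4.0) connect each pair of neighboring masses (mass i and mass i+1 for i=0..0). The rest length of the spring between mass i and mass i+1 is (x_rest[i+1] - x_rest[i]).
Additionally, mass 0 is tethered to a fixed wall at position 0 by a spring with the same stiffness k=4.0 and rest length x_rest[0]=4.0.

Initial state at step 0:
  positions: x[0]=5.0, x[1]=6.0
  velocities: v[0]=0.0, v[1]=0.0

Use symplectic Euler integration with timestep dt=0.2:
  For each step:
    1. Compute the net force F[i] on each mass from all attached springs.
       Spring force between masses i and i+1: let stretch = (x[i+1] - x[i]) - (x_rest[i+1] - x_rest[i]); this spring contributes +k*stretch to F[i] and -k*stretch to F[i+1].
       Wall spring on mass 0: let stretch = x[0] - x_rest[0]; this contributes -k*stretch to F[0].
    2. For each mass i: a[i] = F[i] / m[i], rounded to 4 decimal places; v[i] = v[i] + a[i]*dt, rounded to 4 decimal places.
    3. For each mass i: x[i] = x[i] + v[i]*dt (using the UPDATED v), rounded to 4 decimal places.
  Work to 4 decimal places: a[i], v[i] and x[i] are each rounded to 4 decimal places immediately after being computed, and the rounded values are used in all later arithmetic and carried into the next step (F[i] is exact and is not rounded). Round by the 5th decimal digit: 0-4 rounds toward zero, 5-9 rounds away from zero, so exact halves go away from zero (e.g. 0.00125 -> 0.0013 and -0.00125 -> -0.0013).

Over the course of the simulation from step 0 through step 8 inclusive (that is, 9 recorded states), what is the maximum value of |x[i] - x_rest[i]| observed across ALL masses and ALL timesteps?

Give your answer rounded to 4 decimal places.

Answer: 2.3431

Derivation:
Step 0: x=[5.0000 6.0000] v=[0.0000 0.0000]
Step 1: x=[4.3600 6.2400] v=[-3.2000 1.2000]
Step 2: x=[3.3232 6.6496] v=[-5.1840 2.0480]
Step 3: x=[2.2869 7.1131] v=[-5.1814 2.3174]
Step 4: x=[1.6569 7.5105] v=[-3.1500 1.9869]
Step 5: x=[1.6984 7.7596] v=[0.2074 1.2455]
Step 6: x=[2.4379 7.8438] v=[3.6976 0.4210]
Step 7: x=[3.6523 7.8155] v=[6.0720 -0.1414]
Step 8: x=[4.9484 7.7742] v=[6.4807 -0.2067]
Max displacement = 2.3431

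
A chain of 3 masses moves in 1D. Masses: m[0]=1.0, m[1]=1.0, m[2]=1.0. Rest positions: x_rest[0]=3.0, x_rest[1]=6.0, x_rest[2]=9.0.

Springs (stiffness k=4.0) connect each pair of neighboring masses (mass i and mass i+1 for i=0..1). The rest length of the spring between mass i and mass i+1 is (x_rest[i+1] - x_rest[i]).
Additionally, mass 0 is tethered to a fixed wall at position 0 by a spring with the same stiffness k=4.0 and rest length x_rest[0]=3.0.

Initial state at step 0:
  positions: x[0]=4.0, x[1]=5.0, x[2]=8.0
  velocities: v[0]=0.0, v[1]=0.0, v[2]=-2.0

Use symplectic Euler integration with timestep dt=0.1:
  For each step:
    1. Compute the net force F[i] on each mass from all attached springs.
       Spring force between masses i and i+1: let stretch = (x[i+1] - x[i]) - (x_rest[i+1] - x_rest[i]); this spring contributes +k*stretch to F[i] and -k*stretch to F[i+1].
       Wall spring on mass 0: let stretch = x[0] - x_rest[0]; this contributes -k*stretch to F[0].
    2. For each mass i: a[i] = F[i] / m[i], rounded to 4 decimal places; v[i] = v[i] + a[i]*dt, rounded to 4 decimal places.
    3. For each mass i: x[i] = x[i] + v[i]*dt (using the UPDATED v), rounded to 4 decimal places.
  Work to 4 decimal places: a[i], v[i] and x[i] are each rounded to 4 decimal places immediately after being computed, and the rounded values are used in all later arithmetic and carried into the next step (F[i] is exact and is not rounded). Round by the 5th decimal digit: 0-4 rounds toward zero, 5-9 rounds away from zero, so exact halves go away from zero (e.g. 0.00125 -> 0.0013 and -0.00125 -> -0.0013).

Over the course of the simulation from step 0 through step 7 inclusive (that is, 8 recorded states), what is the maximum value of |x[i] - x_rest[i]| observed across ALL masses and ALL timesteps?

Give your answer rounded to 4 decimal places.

Step 0: x=[4.0000 5.0000 8.0000] v=[0.0000 0.0000 -2.0000]
Step 1: x=[3.8800 5.0800 7.8000] v=[-1.2000 0.8000 -2.0000]
Step 2: x=[3.6528 5.2208 7.6112] v=[-2.2720 1.4080 -1.8880]
Step 3: x=[3.3422 5.3945 7.4468] v=[-3.1059 1.7370 -1.6442]
Step 4: x=[2.9800 5.5682 7.3203] v=[-3.6219 1.7370 -1.2651]
Step 5: x=[2.6021 5.7085 7.2437] v=[-3.7786 1.4026 -0.7659]
Step 6: x=[2.2444 5.7859 7.2257] v=[-3.5769 0.7741 -0.1800]
Step 7: x=[1.9386 5.7792 7.2701] v=[-3.0581 -0.0666 0.4441]
Max displacement = 1.7743

Answer: 1.7743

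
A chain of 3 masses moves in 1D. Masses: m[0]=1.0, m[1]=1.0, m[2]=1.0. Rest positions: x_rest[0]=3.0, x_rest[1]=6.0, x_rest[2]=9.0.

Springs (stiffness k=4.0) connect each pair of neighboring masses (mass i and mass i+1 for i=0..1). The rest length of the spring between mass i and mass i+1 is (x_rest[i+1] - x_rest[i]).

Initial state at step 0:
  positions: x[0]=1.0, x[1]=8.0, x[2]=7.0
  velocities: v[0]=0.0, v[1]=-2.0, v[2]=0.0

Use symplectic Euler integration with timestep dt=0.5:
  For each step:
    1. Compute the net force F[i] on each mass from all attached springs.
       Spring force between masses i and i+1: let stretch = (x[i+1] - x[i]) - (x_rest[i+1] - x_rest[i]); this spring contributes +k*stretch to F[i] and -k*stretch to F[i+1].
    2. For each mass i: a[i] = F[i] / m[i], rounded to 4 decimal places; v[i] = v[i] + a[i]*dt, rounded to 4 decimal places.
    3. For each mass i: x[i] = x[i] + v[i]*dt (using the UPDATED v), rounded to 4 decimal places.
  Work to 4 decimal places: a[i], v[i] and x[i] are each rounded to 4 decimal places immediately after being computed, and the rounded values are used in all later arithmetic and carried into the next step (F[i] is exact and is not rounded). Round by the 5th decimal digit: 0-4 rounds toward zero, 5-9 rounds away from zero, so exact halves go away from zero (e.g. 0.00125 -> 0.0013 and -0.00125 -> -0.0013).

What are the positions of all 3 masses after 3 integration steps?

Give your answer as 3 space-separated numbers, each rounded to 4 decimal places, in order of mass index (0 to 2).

Step 0: x=[1.0000 8.0000 7.0000] v=[0.0000 -2.0000 0.0000]
Step 1: x=[5.0000 -1.0000 11.0000] v=[8.0000 -18.0000 8.0000]
Step 2: x=[0.0000 8.0000 6.0000] v=[-10.0000 18.0000 -10.0000]
Step 3: x=[0.0000 7.0000 6.0000] v=[0.0000 -2.0000 0.0000]

Answer: 0.0000 7.0000 6.0000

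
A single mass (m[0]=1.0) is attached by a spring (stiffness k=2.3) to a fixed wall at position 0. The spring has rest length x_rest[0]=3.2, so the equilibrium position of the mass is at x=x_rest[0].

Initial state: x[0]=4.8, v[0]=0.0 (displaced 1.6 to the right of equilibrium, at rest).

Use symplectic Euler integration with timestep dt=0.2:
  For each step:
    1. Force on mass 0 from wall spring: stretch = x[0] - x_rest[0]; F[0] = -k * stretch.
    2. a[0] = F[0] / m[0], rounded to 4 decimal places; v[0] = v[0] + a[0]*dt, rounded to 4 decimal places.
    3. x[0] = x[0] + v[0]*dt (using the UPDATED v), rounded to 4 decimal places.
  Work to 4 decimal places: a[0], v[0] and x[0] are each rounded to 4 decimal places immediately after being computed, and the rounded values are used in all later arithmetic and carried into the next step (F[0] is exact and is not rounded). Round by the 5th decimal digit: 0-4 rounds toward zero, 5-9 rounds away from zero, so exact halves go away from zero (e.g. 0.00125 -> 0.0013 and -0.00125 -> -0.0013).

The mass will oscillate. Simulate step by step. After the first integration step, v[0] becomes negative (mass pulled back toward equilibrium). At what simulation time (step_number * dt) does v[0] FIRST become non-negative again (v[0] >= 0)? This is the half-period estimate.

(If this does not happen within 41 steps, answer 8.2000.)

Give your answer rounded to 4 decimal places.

Step 0: x=[4.8000] v=[0.0000]
Step 1: x=[4.6528] v=[-0.7360]
Step 2: x=[4.3719] v=[-1.4043]
Step 3: x=[3.9832] v=[-1.9434]
Step 4: x=[3.5225] v=[-2.3037]
Step 5: x=[3.0321] v=[-2.4521]
Step 6: x=[2.5571] v=[-2.3749]
Step 7: x=[2.1413] v=[-2.0792]
Step 8: x=[1.8229] v=[-1.5922]
Step 9: x=[1.6312] v=[-0.9587]
Step 10: x=[1.5838] v=[-0.2371]
Step 11: x=[1.6851] v=[0.5064]
First v>=0 after going negative at step 11, time=2.2000

Answer: 2.2000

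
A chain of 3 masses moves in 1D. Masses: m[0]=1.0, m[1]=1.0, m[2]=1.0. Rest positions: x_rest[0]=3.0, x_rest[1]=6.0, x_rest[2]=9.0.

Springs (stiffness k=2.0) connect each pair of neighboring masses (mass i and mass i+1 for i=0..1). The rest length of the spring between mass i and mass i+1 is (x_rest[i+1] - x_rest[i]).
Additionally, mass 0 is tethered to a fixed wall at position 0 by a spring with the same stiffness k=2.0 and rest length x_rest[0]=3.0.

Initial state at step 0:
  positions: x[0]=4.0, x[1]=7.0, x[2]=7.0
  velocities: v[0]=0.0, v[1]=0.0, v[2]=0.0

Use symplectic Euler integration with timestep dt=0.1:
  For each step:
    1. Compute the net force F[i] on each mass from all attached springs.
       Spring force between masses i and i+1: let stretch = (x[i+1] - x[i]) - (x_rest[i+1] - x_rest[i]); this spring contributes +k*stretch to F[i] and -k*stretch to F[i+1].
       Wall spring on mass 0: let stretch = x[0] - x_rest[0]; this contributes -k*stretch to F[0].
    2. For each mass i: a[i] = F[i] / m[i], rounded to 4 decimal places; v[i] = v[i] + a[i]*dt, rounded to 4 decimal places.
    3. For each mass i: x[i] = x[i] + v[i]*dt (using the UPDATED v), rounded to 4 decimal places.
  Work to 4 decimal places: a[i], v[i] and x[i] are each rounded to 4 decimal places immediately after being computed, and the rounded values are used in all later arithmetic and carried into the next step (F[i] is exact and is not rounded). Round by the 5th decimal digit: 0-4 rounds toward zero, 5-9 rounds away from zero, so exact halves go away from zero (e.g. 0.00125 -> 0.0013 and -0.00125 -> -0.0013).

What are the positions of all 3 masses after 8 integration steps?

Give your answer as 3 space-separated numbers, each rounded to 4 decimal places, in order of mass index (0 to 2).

Step 0: x=[4.0000 7.0000 7.0000] v=[0.0000 0.0000 0.0000]
Step 1: x=[3.9800 6.9400 7.0600] v=[-0.2000 -0.6000 0.6000]
Step 2: x=[3.9396 6.8232 7.1776] v=[-0.4040 -1.1680 1.1760]
Step 3: x=[3.8781 6.6558 7.3481] v=[-0.6152 -1.6738 1.7051]
Step 4: x=[3.7946 6.4467 7.5648] v=[-0.8353 -2.0909 2.1666]
Step 5: x=[3.6882 6.2069 7.8191] v=[-1.0638 -2.3977 2.5430]
Step 6: x=[3.5584 5.9490 8.1012] v=[-1.2977 -2.5790 2.8206]
Step 7: x=[3.4053 5.6863 8.4002] v=[-1.5313 -2.6267 2.9902]
Step 8: x=[3.2297 5.4323 8.7049] v=[-1.7562 -2.5401 3.0474]

Answer: 3.2297 5.4323 8.7049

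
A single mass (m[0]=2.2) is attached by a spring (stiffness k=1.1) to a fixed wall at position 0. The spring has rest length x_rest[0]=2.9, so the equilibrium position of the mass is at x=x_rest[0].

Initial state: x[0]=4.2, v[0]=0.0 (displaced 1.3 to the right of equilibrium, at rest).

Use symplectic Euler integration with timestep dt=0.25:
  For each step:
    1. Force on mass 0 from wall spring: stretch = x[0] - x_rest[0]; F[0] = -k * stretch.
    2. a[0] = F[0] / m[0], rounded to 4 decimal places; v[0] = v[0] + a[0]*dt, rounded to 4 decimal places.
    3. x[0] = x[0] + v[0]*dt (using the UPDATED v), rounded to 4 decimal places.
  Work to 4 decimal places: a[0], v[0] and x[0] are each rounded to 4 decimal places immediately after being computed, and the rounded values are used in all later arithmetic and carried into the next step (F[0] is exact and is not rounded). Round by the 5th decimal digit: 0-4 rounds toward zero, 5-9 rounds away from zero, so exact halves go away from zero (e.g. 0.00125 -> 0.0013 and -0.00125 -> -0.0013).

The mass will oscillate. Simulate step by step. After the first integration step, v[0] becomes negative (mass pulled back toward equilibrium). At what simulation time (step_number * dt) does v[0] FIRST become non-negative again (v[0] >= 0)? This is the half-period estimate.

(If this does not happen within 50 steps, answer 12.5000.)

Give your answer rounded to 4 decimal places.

Answer: 4.5000

Derivation:
Step 0: x=[4.2000] v=[0.0000]
Step 1: x=[4.1594] v=[-0.1625]
Step 2: x=[4.0794] v=[-0.3199]
Step 3: x=[3.9626] v=[-0.4673]
Step 4: x=[3.8126] v=[-0.6001]
Step 5: x=[3.6341] v=[-0.7142]
Step 6: x=[3.4326] v=[-0.8060]
Step 7: x=[3.2145] v=[-0.8726]
Step 8: x=[2.9865] v=[-0.9119]
Step 9: x=[2.7558] v=[-0.9227]
Step 10: x=[2.5296] v=[-0.9047]
Step 11: x=[2.3150] v=[-0.8584]
Step 12: x=[2.1187] v=[-0.7853]
Step 13: x=[1.9468] v=[-0.6876]
Step 14: x=[1.8047] v=[-0.5685]
Step 15: x=[1.6968] v=[-0.4316]
Step 16: x=[1.6265] v=[-0.2812]
Step 17: x=[1.5960] v=[-0.1220]
Step 18: x=[1.6063] v=[0.0410]
First v>=0 after going negative at step 18, time=4.5000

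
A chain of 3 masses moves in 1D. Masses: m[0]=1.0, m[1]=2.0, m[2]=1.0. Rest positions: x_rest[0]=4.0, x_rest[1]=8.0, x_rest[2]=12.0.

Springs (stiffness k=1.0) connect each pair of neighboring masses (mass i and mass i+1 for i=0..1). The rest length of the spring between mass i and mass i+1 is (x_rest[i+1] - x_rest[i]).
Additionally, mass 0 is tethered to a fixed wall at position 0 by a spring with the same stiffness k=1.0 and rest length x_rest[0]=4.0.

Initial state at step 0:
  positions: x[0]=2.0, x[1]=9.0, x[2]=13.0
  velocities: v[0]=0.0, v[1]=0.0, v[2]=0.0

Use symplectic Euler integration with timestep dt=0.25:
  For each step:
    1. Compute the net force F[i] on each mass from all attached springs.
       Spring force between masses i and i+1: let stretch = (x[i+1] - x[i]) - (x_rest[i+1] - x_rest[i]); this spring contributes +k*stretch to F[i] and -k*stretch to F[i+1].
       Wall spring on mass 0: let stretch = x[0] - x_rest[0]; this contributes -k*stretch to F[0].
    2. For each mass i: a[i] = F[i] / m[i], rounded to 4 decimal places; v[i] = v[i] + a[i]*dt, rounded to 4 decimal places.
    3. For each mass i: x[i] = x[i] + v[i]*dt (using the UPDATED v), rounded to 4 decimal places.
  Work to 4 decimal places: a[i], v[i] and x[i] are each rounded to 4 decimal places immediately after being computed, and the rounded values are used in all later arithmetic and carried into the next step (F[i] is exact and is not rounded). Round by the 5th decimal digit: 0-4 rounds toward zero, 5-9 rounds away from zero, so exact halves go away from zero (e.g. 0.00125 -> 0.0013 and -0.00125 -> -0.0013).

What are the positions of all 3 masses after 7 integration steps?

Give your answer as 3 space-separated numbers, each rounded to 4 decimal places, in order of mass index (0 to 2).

Answer: 6.3213 7.8687 12.5060

Derivation:
Step 0: x=[2.0000 9.0000 13.0000] v=[0.0000 0.0000 0.0000]
Step 1: x=[2.3125 8.9063 13.0000] v=[1.2500 -0.3750 0.0000]
Step 2: x=[2.8926 8.7344 12.9942] v=[2.3203 -0.6875 -0.0234]
Step 3: x=[3.6570 8.5131 12.9721] v=[3.0576 -0.8853 -0.0884]
Step 4: x=[4.4964 8.2794 12.9213] v=[3.3574 -0.9350 -0.2032]
Step 5: x=[5.2912 8.0725 12.8304] v=[3.1791 -0.8276 -0.3637]
Step 6: x=[5.9291 7.9274 12.6921] v=[2.5516 -0.5805 -0.5532]
Step 7: x=[6.3213 7.8687 12.5060] v=[1.5689 -0.2347 -0.7444]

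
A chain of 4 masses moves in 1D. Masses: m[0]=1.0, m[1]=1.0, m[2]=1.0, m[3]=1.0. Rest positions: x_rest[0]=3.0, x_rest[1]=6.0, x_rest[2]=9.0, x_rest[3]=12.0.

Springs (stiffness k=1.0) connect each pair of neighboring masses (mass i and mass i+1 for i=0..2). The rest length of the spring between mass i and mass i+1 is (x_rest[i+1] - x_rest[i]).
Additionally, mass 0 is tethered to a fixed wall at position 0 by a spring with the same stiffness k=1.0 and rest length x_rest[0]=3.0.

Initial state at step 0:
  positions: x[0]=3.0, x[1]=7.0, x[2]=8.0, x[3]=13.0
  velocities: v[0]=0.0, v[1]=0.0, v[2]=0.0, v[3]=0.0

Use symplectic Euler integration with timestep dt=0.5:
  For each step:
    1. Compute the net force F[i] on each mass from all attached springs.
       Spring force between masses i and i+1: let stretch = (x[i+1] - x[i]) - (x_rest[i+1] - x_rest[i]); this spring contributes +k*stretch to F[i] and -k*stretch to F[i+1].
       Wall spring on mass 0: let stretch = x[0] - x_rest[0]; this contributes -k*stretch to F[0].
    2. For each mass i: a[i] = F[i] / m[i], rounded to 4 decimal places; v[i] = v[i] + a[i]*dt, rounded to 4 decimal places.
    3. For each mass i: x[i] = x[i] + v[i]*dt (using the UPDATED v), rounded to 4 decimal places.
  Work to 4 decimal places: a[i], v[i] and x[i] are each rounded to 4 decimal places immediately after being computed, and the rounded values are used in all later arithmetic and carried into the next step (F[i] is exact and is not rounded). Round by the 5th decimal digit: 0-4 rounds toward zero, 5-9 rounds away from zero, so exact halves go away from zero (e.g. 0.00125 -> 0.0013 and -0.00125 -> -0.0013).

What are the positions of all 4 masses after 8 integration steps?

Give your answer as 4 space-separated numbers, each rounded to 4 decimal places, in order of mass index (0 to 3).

Step 0: x=[3.0000 7.0000 8.0000 13.0000] v=[0.0000 0.0000 0.0000 0.0000]
Step 1: x=[3.2500 6.2500 9.0000 12.5000] v=[0.5000 -1.5000 2.0000 -1.0000]
Step 2: x=[3.4375 5.4375 10.1875 11.8750] v=[0.3750 -1.6250 2.3750 -1.2500]
Step 3: x=[3.2656 5.3125 10.6094 11.5781] v=[-0.3438 -0.2500 0.8438 -0.5938]
Step 4: x=[2.7890 6.0000 9.9493 11.7891] v=[-0.9532 1.3750 -1.3203 0.4219]
Step 5: x=[2.4179 6.8721 8.7618 12.2901] v=[-0.7422 1.7442 -2.3751 1.0020]
Step 6: x=[2.5559 7.1031 7.9839 12.6591] v=[0.2760 0.4620 -1.5558 0.7379]
Step 7: x=[3.1918 6.4175 8.1546 12.6093] v=[1.2717 -1.3712 0.3414 -0.0997]
Step 8: x=[3.8362 5.3598 9.0047 12.1958] v=[1.2887 -2.1155 1.7002 -0.8271]

Answer: 3.8362 5.3598 9.0047 12.1958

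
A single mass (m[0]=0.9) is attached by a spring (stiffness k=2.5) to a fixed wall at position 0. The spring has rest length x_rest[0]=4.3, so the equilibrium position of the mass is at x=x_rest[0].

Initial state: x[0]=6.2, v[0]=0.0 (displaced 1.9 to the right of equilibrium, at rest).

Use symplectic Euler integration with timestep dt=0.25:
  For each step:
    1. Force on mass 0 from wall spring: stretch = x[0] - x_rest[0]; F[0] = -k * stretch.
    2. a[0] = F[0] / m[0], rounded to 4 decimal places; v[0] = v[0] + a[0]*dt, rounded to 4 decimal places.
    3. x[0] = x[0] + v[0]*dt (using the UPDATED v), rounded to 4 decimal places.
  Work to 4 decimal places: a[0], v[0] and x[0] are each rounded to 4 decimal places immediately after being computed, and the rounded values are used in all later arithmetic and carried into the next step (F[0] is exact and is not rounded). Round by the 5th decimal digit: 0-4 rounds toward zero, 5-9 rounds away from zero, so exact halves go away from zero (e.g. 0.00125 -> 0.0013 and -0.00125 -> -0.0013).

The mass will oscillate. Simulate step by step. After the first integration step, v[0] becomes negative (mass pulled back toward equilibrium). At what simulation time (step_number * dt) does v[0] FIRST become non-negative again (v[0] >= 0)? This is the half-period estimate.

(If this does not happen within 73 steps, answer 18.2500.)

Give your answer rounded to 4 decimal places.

Step 0: x=[6.2000] v=[0.0000]
Step 1: x=[5.8701] v=[-1.3195]
Step 2: x=[5.2676] v=[-2.4099]
Step 3: x=[4.4971] v=[-3.0819]
Step 4: x=[3.6924] v=[-3.2188]
Step 5: x=[2.9932] v=[-2.7969]
Step 6: x=[2.5209] v=[-1.8894]
Step 7: x=[2.3574] v=[-0.6539]
Step 8: x=[2.5312] v=[0.6951]
First v>=0 after going negative at step 8, time=2.0000

Answer: 2.0000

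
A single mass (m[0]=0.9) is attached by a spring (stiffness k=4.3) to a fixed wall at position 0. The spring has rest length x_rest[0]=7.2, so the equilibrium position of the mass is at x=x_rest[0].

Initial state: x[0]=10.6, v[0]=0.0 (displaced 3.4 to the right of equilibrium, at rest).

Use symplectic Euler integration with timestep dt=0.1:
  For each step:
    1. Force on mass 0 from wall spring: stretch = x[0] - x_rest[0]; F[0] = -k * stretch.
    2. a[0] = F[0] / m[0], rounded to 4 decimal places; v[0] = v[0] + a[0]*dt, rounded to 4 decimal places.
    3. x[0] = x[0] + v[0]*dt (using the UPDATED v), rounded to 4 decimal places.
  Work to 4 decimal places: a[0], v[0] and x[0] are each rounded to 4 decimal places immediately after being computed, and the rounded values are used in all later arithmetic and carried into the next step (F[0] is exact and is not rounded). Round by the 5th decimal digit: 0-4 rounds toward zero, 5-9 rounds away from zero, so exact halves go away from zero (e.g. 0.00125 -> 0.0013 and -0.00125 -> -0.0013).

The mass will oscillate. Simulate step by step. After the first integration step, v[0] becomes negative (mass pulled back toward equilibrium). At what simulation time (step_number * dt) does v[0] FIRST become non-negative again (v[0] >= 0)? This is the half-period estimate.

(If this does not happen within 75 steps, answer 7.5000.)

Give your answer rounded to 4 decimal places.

Step 0: x=[10.6000] v=[0.0000]
Step 1: x=[10.4376] v=[-1.6244]
Step 2: x=[10.1205] v=[-3.1713]
Step 3: x=[9.6638] v=[-4.5667]
Step 4: x=[9.0894] v=[-5.7439]
Step 5: x=[8.4247] v=[-6.6466]
Step 6: x=[7.7015] v=[-7.2317]
Step 7: x=[6.9544] v=[-7.4713]
Step 8: x=[6.2190] v=[-7.3540]
Step 9: x=[5.5305] v=[-6.8853]
Step 10: x=[4.9217] v=[-6.0877]
Step 11: x=[4.4218] v=[-4.9992]
Step 12: x=[4.0546] v=[-3.6718]
Step 13: x=[3.8377] v=[-2.1690]
Step 14: x=[3.7814] v=[-0.5626]
Step 15: x=[3.8885] v=[1.0707]
First v>=0 after going negative at step 15, time=1.5000

Answer: 1.5000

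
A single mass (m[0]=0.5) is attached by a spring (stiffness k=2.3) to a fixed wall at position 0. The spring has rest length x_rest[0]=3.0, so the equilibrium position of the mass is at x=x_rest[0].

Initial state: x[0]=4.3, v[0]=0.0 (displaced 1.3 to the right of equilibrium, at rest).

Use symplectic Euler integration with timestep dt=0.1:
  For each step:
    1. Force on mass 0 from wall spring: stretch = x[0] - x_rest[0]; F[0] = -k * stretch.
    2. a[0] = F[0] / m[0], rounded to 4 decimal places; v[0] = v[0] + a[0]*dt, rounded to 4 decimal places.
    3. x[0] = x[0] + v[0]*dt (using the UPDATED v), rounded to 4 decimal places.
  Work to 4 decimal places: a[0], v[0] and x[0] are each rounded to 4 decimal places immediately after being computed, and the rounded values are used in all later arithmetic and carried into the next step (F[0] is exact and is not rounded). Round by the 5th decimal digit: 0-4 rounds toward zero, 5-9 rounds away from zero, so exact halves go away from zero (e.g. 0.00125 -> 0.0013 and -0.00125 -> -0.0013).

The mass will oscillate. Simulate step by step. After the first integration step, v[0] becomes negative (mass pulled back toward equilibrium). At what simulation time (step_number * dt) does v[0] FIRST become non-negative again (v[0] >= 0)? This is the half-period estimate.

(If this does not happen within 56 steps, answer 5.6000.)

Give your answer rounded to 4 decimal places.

Step 0: x=[4.3000] v=[0.0000]
Step 1: x=[4.2402] v=[-0.5980]
Step 2: x=[4.1234] v=[-1.1685]
Step 3: x=[3.9549] v=[-1.6853]
Step 4: x=[3.7424] v=[-2.1246]
Step 5: x=[3.4958] v=[-2.4661]
Step 6: x=[3.2264] v=[-2.6942]
Step 7: x=[2.9466] v=[-2.7983]
Step 8: x=[2.6692] v=[-2.7737]
Step 9: x=[2.4071] v=[-2.6215]
Step 10: x=[2.1722] v=[-2.3488]
Step 11: x=[1.9754] v=[-1.9680]
Step 12: x=[1.8257] v=[-1.4967]
Step 13: x=[1.7301] v=[-0.9565]
Step 14: x=[1.6929] v=[-0.3724]
Step 15: x=[1.7158] v=[0.2289]
First v>=0 after going negative at step 15, time=1.5000

Answer: 1.5000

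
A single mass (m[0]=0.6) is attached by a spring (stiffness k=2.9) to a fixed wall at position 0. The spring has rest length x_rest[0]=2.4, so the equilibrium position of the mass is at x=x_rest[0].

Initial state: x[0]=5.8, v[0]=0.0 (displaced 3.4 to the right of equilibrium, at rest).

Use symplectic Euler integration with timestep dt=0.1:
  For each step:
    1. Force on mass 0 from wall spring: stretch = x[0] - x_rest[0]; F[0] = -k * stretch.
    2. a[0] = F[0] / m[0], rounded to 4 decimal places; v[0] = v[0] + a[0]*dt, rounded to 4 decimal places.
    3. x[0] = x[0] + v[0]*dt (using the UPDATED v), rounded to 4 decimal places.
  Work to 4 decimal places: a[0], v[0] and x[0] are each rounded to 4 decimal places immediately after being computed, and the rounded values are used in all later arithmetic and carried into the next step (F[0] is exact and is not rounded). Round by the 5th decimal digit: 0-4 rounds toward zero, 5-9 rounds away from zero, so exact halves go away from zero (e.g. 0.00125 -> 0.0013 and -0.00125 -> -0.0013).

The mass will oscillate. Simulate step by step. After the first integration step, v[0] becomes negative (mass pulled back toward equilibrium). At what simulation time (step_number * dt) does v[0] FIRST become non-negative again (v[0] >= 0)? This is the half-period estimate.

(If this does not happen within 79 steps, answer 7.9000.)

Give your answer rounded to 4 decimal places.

Step 0: x=[5.8000] v=[0.0000]
Step 1: x=[5.6357] v=[-1.6433]
Step 2: x=[5.3150] v=[-3.2072]
Step 3: x=[4.8534] v=[-4.6161]
Step 4: x=[4.2732] v=[-5.8019]
Step 5: x=[3.6025] v=[-6.7073]
Step 6: x=[2.8737] v=[-7.2885]
Step 7: x=[2.1220] v=[-7.5175]
Step 8: x=[1.3837] v=[-7.3831]
Step 9: x=[0.6945] v=[-6.8919]
Step 10: x=[0.0877] v=[-6.0676]
Step 11: x=[-0.4073] v=[-4.9500]
Step 12: x=[-0.7666] v=[-3.5931]
Step 13: x=[-0.9729] v=[-2.0626]
Step 14: x=[-1.0161] v=[-0.4324]
Step 15: x=[-0.8942] v=[1.2187]
First v>=0 after going negative at step 15, time=1.5000

Answer: 1.5000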